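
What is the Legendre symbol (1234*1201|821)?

By multiplicativity, (1234·1201|821) = (1234|821)·(1201|821).
First factor (1234|821):
Reduce the numerator: 1234 ≡ 413 (mod 821), so (1234|821) = (413|821).
413 ≡ 1 (mod 4), so quadratic reciprocity gives (413|821) = (821|413). Reduce: 821 ≡ 408 (mod 413). Now have (408|413).
Factor out 2: 408 = 2^3·51. Since 413 ≡ 5 (mod 8), (2|413) = -1, and (2|413)^3 = -1. Now have -(51|413).
413 ≡ 1 (mod 4), so quadratic reciprocity gives (51|413) = (413|51). Reduce: 413 ≡ 5 (mod 51). Now have -(5|51).
5 ≡ 1 (mod 4), so quadratic reciprocity gives (5|51) = (51|5). Reduce: 51 ≡ 1 (mod 5). Now have -(1|5).
(1|5) = 1. Collecting the sign factors: -1.
Second factor (1201|821):
Reduce the numerator: 1201 ≡ 380 (mod 821), so (1201|821) = (380|821).
Factor out 2: 380 = 2^2·95. Since 821 ≡ 5 (mod 8), (2|821) = -1, and (2|821)^2 = +1. Now have (95|821).
821 ≡ 1 (mod 4), so quadratic reciprocity gives (95|821) = (821|95). Reduce: 821 ≡ 61 (mod 95). Now have (61|95).
61 ≡ 1 (mod 4), so quadratic reciprocity gives (61|95) = (95|61). Reduce: 95 ≡ 34 (mod 61). Now have (34|61).
Factor out 2: 34 = 2·17. Since 61 ≡ 5 (mod 8), (2|61) = -1. Now have -(17|61).
17 ≡ 1 (mod 4), so quadratic reciprocity gives (17|61) = (61|17). Reduce: 61 ≡ 10 (mod 17). Now have -(10|17).
Factor out 2: 10 = 2·5. Since 17 ≡ 1 (mod 8), (2|17) = +1. Now have -(5|17).
5 ≡ 1 (mod 4), so quadratic reciprocity gives (5|17) = (17|5). Reduce: 17 ≡ 2 (mod 5). Now have -(2|5).
Factor out 2: 2 = 2. Since 5 ≡ 5 (mod 8), (2|5) = -1. Now have (1|5).
(1|5) = 1. Collecting the sign factors: 1.
Product: (-1)·(1) = -1.

-1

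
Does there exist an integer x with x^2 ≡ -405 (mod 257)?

no

Reduce the numerator: -405 ≡ 109 (mod 257), so (-405|257) = (109|257).
109 ≡ 1 (mod 4), so quadratic reciprocity gives (109|257) = (257|109). Reduce: 257 ≡ 39 (mod 109). Now have (39|109).
109 ≡ 1 (mod 4), so quadratic reciprocity gives (39|109) = (109|39). Reduce: 109 ≡ 31 (mod 39). Now have (31|39).
Both 31 ≡ 3 and 39 ≡ 3 (mod 4), so reciprocity gives (31|39) = -(39|31). Reduce: 39 ≡ 8 (mod 31). Now have -(8|31).
Factor out 2: 8 = 2^3. Since 31 ≡ 7 (mod 8), (2|31) = +1, and (2|31)^3 = +1. Now have -(1|31).
(1|31) = 1. Collecting the sign factors: -1.
(-405|257) = -1, and 257 is prime, so -405 is not a quadratic residue mod 257.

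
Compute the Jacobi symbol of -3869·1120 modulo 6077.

By multiplicativity, (-3869·1120/6077) = (-3869/6077)·(1120/6077).
First factor (-3869/6077):
Reduce the numerator: -3869 ≡ 2208 (mod 6077), so (-3869/6077) = (2208/6077).
Factor out 2: 2208 = 2^5·69. Since 6077 ≡ 5 (mod 8), (2/6077) = -1, and (2/6077)^5 = -1. Now have -(69/6077).
69 ≡ 1 (mod 4), so quadratic reciprocity gives (69/6077) = (6077/69). Reduce: 6077 ≡ 5 (mod 69). Now have -(5/69).
5 ≡ 1 (mod 4), so quadratic reciprocity gives (5/69) = (69/5). Reduce: 69 ≡ 4 (mod 5). Now have -(4/5).
Factor out 2: 4 = 2^2. Since 5 ≡ 5 (mod 8), (2/5) = -1, and (2/5)^2 = +1. Now have -(1/5).
(1/5) = 1. Collecting the sign factors: -1.
Second factor (1120/6077):
Factor out 2: 1120 = 2^5·35. Since 6077 ≡ 5 (mod 8), (2/6077) = -1, and (2/6077)^5 = -1. Now have -(35/6077).
6077 ≡ 1 (mod 4), so quadratic reciprocity gives (35/6077) = (6077/35). Reduce: 6077 ≡ 22 (mod 35). Now have -(22/35).
Factor out 2: 22 = 2·11. Since 35 ≡ 3 (mod 8), (2/35) = -1. Now have (11/35).
Both 11 ≡ 3 and 35 ≡ 3 (mod 4), so reciprocity gives (11/35) = -(35/11). Reduce: 35 ≡ 2 (mod 11). Now have -(2/11).
Factor out 2: 2 = 2. Since 11 ≡ 3 (mod 8), (2/11) = -1. Now have (1/11).
(1/11) = 1. Collecting the sign factors: 1.
Product: (-1)·(1) = -1.

-1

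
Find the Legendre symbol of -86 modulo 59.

-1

Reduce the numerator: -86 ≡ 32 (mod 59), so (-86 / 59) = (32 / 59).
Factor out 2: 32 = 2^5. Since 59 ≡ 3 (mod 8), (2 / 59) = -1, and (2 / 59)^5 = -1. Now have -(1 / 59).
(1 / 59) = 1. Collecting the sign factors: -1.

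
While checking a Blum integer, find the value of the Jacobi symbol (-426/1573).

Pull out -1: (-426/1573) = (-1/1573)·(426/1573). Since 1573 ≡ 1 (mod 4), (-1/1573) = +1. Now have (426/1573).
Factor out 2: 426 = 2·213. Since 1573 ≡ 5 (mod 8), (2/1573) = -1. Now have -(213/1573).
213 ≡ 1 (mod 4), so quadratic reciprocity gives (213/1573) = (1573/213). Reduce: 1573 ≡ 82 (mod 213). Now have -(82/213).
Factor out 2: 82 = 2·41. Since 213 ≡ 5 (mod 8), (2/213) = -1. Now have (41/213).
41 ≡ 1 (mod 4), so quadratic reciprocity gives (41/213) = (213/41). Reduce: 213 ≡ 8 (mod 41). Now have (8/41).
Factor out 2: 8 = 2^3. Since 41 ≡ 1 (mod 8), (2/41) = +1, and (2/41)^3 = +1. Now have (1/41).
(1/41) = 1. Collecting the sign factors: 1.

1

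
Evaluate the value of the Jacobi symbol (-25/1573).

Pull out -1: (-25/1573) = (-1/1573)·(25/1573). Since 1573 ≡ 1 (mod 4), (-1/1573) = +1. Now have (25/1573).
25 ≡ 1 (mod 4), so quadratic reciprocity gives (25/1573) = (1573/25). Reduce: 1573 ≡ 23 (mod 25). Now have (23/25).
25 ≡ 1 (mod 4), so quadratic reciprocity gives (23/25) = (25/23). Reduce: 25 ≡ 2 (mod 23). Now have (2/23).
Factor out 2: 2 = 2. Since 23 ≡ 7 (mod 8), (2/23) = +1. Now have (1/23).
(1/23) = 1. Collecting the sign factors: 1.

1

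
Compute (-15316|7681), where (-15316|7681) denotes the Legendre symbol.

-1

Reduce the numerator: -15316 ≡ 46 (mod 7681), so (-15316|7681) = (46|7681).
Factor out 2: 46 = 2·23. Since 7681 ≡ 1 (mod 8), (2|7681) = +1. Now have (23|7681).
7681 ≡ 1 (mod 4), so quadratic reciprocity gives (23|7681) = (7681|23). Reduce: 7681 ≡ 22 (mod 23). Now have (22|23).
Factor out 2: 22 = 2·11. Since 23 ≡ 7 (mod 8), (2|23) = +1. Now have (11|23).
Both 11 ≡ 3 and 23 ≡ 3 (mod 4), so reciprocity gives (11|23) = -(23|11). Reduce: 23 ≡ 1 (mod 11). Now have -(1|11).
(1|11) = 1. Collecting the sign factors: -1.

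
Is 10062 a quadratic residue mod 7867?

Reduce the numerator: 10062 ≡ 2195 (mod 7867), so (10062/7867) = (2195/7867).
Both 2195 ≡ 3 and 7867 ≡ 3 (mod 4), so reciprocity gives (2195/7867) = -(7867/2195). Reduce: 7867 ≡ 1282 (mod 2195). Now have -(1282/2195).
Factor out 2: 1282 = 2·641. Since 2195 ≡ 3 (mod 8), (2/2195) = -1. Now have (641/2195).
641 ≡ 1 (mod 4), so quadratic reciprocity gives (641/2195) = (2195/641). Reduce: 2195 ≡ 272 (mod 641). Now have (272/641).
Factor out 2: 272 = 2^4·17. Since 641 ≡ 1 (mod 8), (2/641) = +1, and (2/641)^4 = +1. Now have (17/641).
17 ≡ 1 (mod 4), so quadratic reciprocity gives (17/641) = (641/17). Reduce: 641 ≡ 12 (mod 17). Now have (12/17).
Factor out 2: 12 = 2^2·3. Since 17 ≡ 1 (mod 8), (2/17) = +1, and (2/17)^2 = +1. Now have (3/17).
17 ≡ 1 (mod 4), so quadratic reciprocity gives (3/17) = (17/3). Reduce: 17 ≡ 2 (mod 3). Now have (2/3).
Factor out 2: 2 = 2. Since 3 ≡ 3 (mod 8), (2/3) = -1. Now have -(1/3).
(1/3) = 1. Collecting the sign factors: -1.
(10062/7867) = -1, and 7867 is prime, so 10062 is not a quadratic residue mod 7867.

no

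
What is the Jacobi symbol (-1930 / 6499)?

Pull out -1: (-1930 / 6499) = (-1 / 6499)·(1930 / 6499). Since 6499 ≡ 3 (mod 4), (-1 / 6499) = -1. Now have -(1930 / 6499).
Factor out 2: 1930 = 2·965. Since 6499 ≡ 3 (mod 8), (2 / 6499) = -1. Now have (965 / 6499).
965 ≡ 1 (mod 4), so quadratic reciprocity gives (965 / 6499) = (6499 / 965). Reduce: 6499 ≡ 709 (mod 965). Now have (709 / 965).
709 ≡ 1 (mod 4), so quadratic reciprocity gives (709 / 965) = (965 / 709). Reduce: 965 ≡ 256 (mod 709). Now have (256 / 709).
Factor out 2: 256 = 2^8. Since 709 ≡ 5 (mod 8), (2 / 709) = -1, and (2 / 709)^8 = +1. Now have (1 / 709).
(1 / 709) = 1. Collecting the sign factors: 1.

1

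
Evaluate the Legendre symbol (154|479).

1

(154|479)
  = (77|479)    [479 ≡ 7 mod 8 ⇒ (2|479) = +1]
  = (479|77)    [QR: 77 ≡ 1 mod 4, sign kept]
  = (17|77)    [479 ≡ 17 mod 77]
  = (77|17)    [QR: 17 ≡ 1 mod 4, sign kept]
  = (9|17)    [77 ≡ 9 mod 17]
  = (17|9)    [QR: 9 ≡ 1 mod 4, sign kept]
  = (8|9)    [17 ≡ 8 mod 9]
  = (1|9)    [9 ≡ 1 mod 8 ⇒ (2|9)^3 = +1]
  = 1    [(1|9) = 1]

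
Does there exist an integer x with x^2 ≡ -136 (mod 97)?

Reduce the numerator: -136 ≡ 58 (mod 97), so (-136/97) = (58/97).
Factor out 2: 58 = 2·29. Since 97 ≡ 1 (mod 8), (2/97) = +1. Now have (29/97).
29 ≡ 1 (mod 4), so quadratic reciprocity gives (29/97) = (97/29). Reduce: 97 ≡ 10 (mod 29). Now have (10/29).
Factor out 2: 10 = 2·5. Since 29 ≡ 5 (mod 8), (2/29) = -1. Now have -(5/29).
5 ≡ 1 (mod 4), so quadratic reciprocity gives (5/29) = (29/5). Reduce: 29 ≡ 4 (mod 5). Now have -(4/5).
Factor out 2: 4 = 2^2. Since 5 ≡ 5 (mod 8), (2/5) = -1, and (2/5)^2 = +1. Now have -(1/5).
(1/5) = 1. Collecting the sign factors: -1.
(-136/97) = -1, and 97 is prime, so -136 is not a quadratic residue mod 97.

no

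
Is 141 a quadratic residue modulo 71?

Reduce the numerator: 141 ≡ 70 (mod 71), so (141|71) = (70|71).
Factor out 2: 70 = 2·35. Since 71 ≡ 7 (mod 8), (2|71) = +1. Now have (35|71).
Both 35 ≡ 3 and 71 ≡ 3 (mod 4), so reciprocity gives (35|71) = -(71|35). Reduce: 71 ≡ 1 (mod 35). Now have -(1|35).
(1|35) = 1. Collecting the sign factors: -1.
The Legendre symbol is -1, so x^2 ≡ 141 (mod 71) has no solution.

no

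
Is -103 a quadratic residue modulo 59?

yes

(-103|59)
  = (15|59)    [-103 ≡ 15 mod 59]
  = -(59|15)    [QR: both ≡ 3 mod 4, sign flips]
  = -(14|15)    [59 ≡ 14 mod 15]
  = -(7|15)    [15 ≡ 7 mod 8 ⇒ (2|15) = +1]
  = (15|7)    [QR: both ≡ 3 mod 4, sign flips]
  = (1|7)    [15 ≡ 1 mod 7]
  = 1    [(1|7) = 1]
The Legendre symbol is 1, so x^2 ≡ -103 (mod 59) has solution.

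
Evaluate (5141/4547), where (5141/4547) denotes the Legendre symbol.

1

Reduce the numerator: 5141 ≡ 594 (mod 4547), so (5141/4547) = (594/4547).
Factor out 2: 594 = 2·297. Since 4547 ≡ 3 (mod 8), (2/4547) = -1. Now have -(297/4547).
297 ≡ 1 (mod 4), so quadratic reciprocity gives (297/4547) = (4547/297). Reduce: 4547 ≡ 92 (mod 297). Now have -(92/297).
Factor out 2: 92 = 2^2·23. Since 297 ≡ 1 (mod 8), (2/297) = +1, and (2/297)^2 = +1. Now have -(23/297).
297 ≡ 1 (mod 4), so quadratic reciprocity gives (23/297) = (297/23). Reduce: 297 ≡ 21 (mod 23). Now have -(21/23).
21 ≡ 1 (mod 4), so quadratic reciprocity gives (21/23) = (23/21). Reduce: 23 ≡ 2 (mod 21). Now have -(2/21).
Factor out 2: 2 = 2. Since 21 ≡ 5 (mod 8), (2/21) = -1. Now have (1/21).
(1/21) = 1. Collecting the sign factors: 1.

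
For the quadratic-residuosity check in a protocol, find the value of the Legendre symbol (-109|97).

(-109|97)
  = (85|97)    [-109 ≡ 85 mod 97]
  = (97|85)    [QR: 85 ≡ 1 mod 4, sign kept]
  = (12|85)    [97 ≡ 12 mod 85]
  = (3|85)    [85 ≡ 5 mod 8 ⇒ (2|85)^2 = +1]
  = (85|3)    [QR: 85 ≡ 1 mod 4, sign kept]
  = (1|3)    [85 ≡ 1 mod 3]
  = 1    [(1|3) = 1]

1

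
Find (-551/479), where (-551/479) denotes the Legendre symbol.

Reduce the numerator: -551 ≡ 407 (mod 479), so (-551/479) = (407/479).
Both 407 ≡ 3 and 479 ≡ 3 (mod 4), so reciprocity gives (407/479) = -(479/407). Reduce: 479 ≡ 72 (mod 407). Now have -(72/407).
Factor out 2: 72 = 2^3·9. Since 407 ≡ 7 (mod 8), (2/407) = +1, and (2/407)^3 = +1. Now have -(9/407).
9 ≡ 1 (mod 4), so quadratic reciprocity gives (9/407) = (407/9). Reduce: 407 ≡ 2 (mod 9). Now have -(2/9).
Factor out 2: 2 = 2. Since 9 ≡ 1 (mod 8), (2/9) = +1. Now have -(1/9).
(1/9) = 1. Collecting the sign factors: -1.

-1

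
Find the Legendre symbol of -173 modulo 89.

Reduce the numerator: -173 ≡ 5 (mod 89), so (-173|89) = (5|89).
5 ≡ 1 (mod 4), so quadratic reciprocity gives (5|89) = (89|5). Reduce: 89 ≡ 4 (mod 5). Now have (4|5).
Factor out 2: 4 = 2^2. Since 5 ≡ 5 (mod 8), (2|5) = -1, and (2|5)^2 = +1. Now have (1|5).
(1|5) = 1. Collecting the sign factors: 1.

1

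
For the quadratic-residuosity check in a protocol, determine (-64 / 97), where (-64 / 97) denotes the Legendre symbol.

Pull out -1: (-64 / 97) = (-1 / 97)·(64 / 97). Since 97 ≡ 1 (mod 4), (-1 / 97) = +1. Now have (64 / 97).
Factor out 2: 64 = 2^6. Since 97 ≡ 1 (mod 8), (2 / 97) = +1, and (2 / 97)^6 = +1. Now have (1 / 97).
(1 / 97) = 1. Collecting the sign factors: 1.

1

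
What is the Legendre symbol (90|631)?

1

(90|631)
  = (45|631)    [631 ≡ 7 mod 8 ⇒ (2|631) = +1]
  = (631|45)    [QR: 45 ≡ 1 mod 4, sign kept]
  = (1|45)    [631 ≡ 1 mod 45]
  = 1    [(1|45) = 1]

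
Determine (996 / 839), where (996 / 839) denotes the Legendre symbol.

(996 / 839)
  = (157 / 839)    [996 ≡ 157 mod 839]
  = (839 / 157)    [QR: 157 ≡ 1 mod 4, sign kept]
  = (54 / 157)    [839 ≡ 54 mod 157]
  = -(27 / 157)    [157 ≡ 5 mod 8 ⇒ (2 / 157) = -1]
  = -(157 / 27)    [QR: 157 ≡ 1 mod 4, sign kept]
  = -(22 / 27)    [157 ≡ 22 mod 27]
  = (11 / 27)    [27 ≡ 3 mod 8 ⇒ (2 / 27) = -1]
  = -(27 / 11)    [QR: both ≡ 3 mod 4, sign flips]
  = -(5 / 11)    [27 ≡ 5 mod 11]
  = -(11 / 5)    [QR: 5 ≡ 1 mod 4, sign kept]
  = -(1 / 5)    [11 ≡ 1 mod 5]
  = -1    [(1 / 5) = 1]

-1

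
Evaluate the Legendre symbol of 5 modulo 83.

-1

(5/83)
  = (83/5)    [QR: 5 ≡ 1 mod 4, sign kept]
  = (3/5)    [83 ≡ 3 mod 5]
  = (5/3)    [QR: 5 ≡ 1 mod 4, sign kept]
  = (2/3)    [5 ≡ 2 mod 3]
  = -(1/3)    [3 ≡ 3 mod 8 ⇒ (2/3) = -1]
  = -1    [(1/3) = 1]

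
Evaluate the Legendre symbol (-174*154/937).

By multiplicativity, (-174·154/937) = (-174/937)·(154/937).
First factor (-174/937):
(-174/937)
  = (763/937)    [-174 ≡ 763 mod 937]
  = (937/763)    [QR: 937 ≡ 1 mod 4, sign kept]
  = (174/763)    [937 ≡ 174 mod 763]
  = -(87/763)    [763 ≡ 3 mod 8 ⇒ (2/763) = -1]
  = (763/87)    [QR: both ≡ 3 mod 4, sign flips]
  = (67/87)    [763 ≡ 67 mod 87]
  = -(87/67)    [QR: both ≡ 3 mod 4, sign flips]
  = -(20/67)    [87 ≡ 20 mod 67]
  = -(5/67)    [67 ≡ 3 mod 8 ⇒ (2/67)^2 = +1]
  = -(67/5)    [QR: 5 ≡ 1 mod 4, sign kept]
  = -(2/5)    [67 ≡ 2 mod 5]
  = (1/5)    [5 ≡ 5 mod 8 ⇒ (2/5) = -1]
  = 1    [(1/5) = 1]
Second factor (154/937):
(154/937)
  = (77/937)    [937 ≡ 1 mod 8 ⇒ (2/937) = +1]
  = (937/77)    [QR: 77 ≡ 1 mod 4, sign kept]
  = (13/77)    [937 ≡ 13 mod 77]
  = (77/13)    [QR: 13 ≡ 1 mod 4, sign kept]
  = (12/13)    [77 ≡ 12 mod 13]
  = (3/13)    [13 ≡ 5 mod 8 ⇒ (2/13)^2 = +1]
  = (13/3)    [QR: 13 ≡ 1 mod 4, sign kept]
  = (1/3)    [13 ≡ 1 mod 3]
  = 1    [(1/3) = 1]
Product: (1)·(1) = 1.

1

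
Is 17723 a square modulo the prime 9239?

(17723|9239)
  = (8484|9239)    [17723 ≡ 8484 mod 9239]
  = (2121|9239)    [9239 ≡ 7 mod 8 ⇒ (2|9239)^2 = +1]
  = (9239|2121)    [QR: 2121 ≡ 1 mod 4, sign kept]
  = (755|2121)    [9239 ≡ 755 mod 2121]
  = (2121|755)    [QR: 2121 ≡ 1 mod 4, sign kept]
  = (611|755)    [2121 ≡ 611 mod 755]
  = -(755|611)    [QR: both ≡ 3 mod 4, sign flips]
  = -(144|611)    [755 ≡ 144 mod 611]
  = -(9|611)    [611 ≡ 3 mod 8 ⇒ (2|611)^4 = +1]
  = -(611|9)    [QR: 9 ≡ 1 mod 4, sign kept]
  = -(8|9)    [611 ≡ 8 mod 9]
  = -(1|9)    [9 ≡ 1 mod 8 ⇒ (2|9)^3 = +1]
  = -1    [(1|9) = 1]
(17723|9239) = -1, and 9239 is prime, so 17723 is not a quadratic residue mod 9239.

no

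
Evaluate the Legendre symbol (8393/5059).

1

Reduce the numerator: 8393 ≡ 3334 (mod 5059), so (8393/5059) = (3334/5059).
Factor out 2: 3334 = 2·1667. Since 5059 ≡ 3 (mod 8), (2/5059) = -1. Now have -(1667/5059).
Both 1667 ≡ 3 and 5059 ≡ 3 (mod 4), so reciprocity gives (1667/5059) = -(5059/1667). Reduce: 5059 ≡ 58 (mod 1667). Now have (58/1667).
Factor out 2: 58 = 2·29. Since 1667 ≡ 3 (mod 8), (2/1667) = -1. Now have -(29/1667).
29 ≡ 1 (mod 4), so quadratic reciprocity gives (29/1667) = (1667/29). Reduce: 1667 ≡ 14 (mod 29). Now have -(14/29).
Factor out 2: 14 = 2·7. Since 29 ≡ 5 (mod 8), (2/29) = -1. Now have (7/29).
29 ≡ 1 (mod 4), so quadratic reciprocity gives (7/29) = (29/7). Reduce: 29 ≡ 1 (mod 7). Now have (1/7).
(1/7) = 1. Collecting the sign factors: 1.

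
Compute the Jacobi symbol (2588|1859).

Reduce the numerator: 2588 ≡ 729 (mod 1859), so (2588|1859) = (729|1859).
729 ≡ 1 (mod 4), so quadratic reciprocity gives (729|1859) = (1859|729). Reduce: 1859 ≡ 401 (mod 729). Now have (401|729).
401 ≡ 1 (mod 4), so quadratic reciprocity gives (401|729) = (729|401). Reduce: 729 ≡ 328 (mod 401). Now have (328|401).
Factor out 2: 328 = 2^3·41. Since 401 ≡ 1 (mod 8), (2|401) = +1, and (2|401)^3 = +1. Now have (41|401).
41 ≡ 1 (mod 4), so quadratic reciprocity gives (41|401) = (401|41). Reduce: 401 ≡ 32 (mod 41). Now have (32|41).
Factor out 2: 32 = 2^5. Since 41 ≡ 1 (mod 8), (2|41) = +1, and (2|41)^5 = +1. Now have (1|41).
(1|41) = 1. Collecting the sign factors: 1.

1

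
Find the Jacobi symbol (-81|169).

1

(-81|169)
  = (88|169)    [-81 ≡ 88 mod 169]
  = (11|169)    [169 ≡ 1 mod 8 ⇒ (2|169)^3 = +1]
  = (169|11)    [QR: 169 ≡ 1 mod 4, sign kept]
  = (4|11)    [169 ≡ 4 mod 11]
  = (1|11)    [11 ≡ 3 mod 8 ⇒ (2|11)^2 = +1]
  = 1    [(1|11) = 1]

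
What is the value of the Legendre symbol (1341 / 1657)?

-1

1341 ≡ 1 (mod 4), so quadratic reciprocity gives (1341 / 1657) = (1657 / 1341). Reduce: 1657 ≡ 316 (mod 1341). Now have (316 / 1341).
Factor out 2: 316 = 2^2·79. Since 1341 ≡ 5 (mod 8), (2 / 1341) = -1, and (2 / 1341)^2 = +1. Now have (79 / 1341).
1341 ≡ 1 (mod 4), so quadratic reciprocity gives (79 / 1341) = (1341 / 79). Reduce: 1341 ≡ 77 (mod 79). Now have (77 / 79).
77 ≡ 1 (mod 4), so quadratic reciprocity gives (77 / 79) = (79 / 77). Reduce: 79 ≡ 2 (mod 77). Now have (2 / 77).
Factor out 2: 2 = 2. Since 77 ≡ 5 (mod 8), (2 / 77) = -1. Now have -(1 / 77).
(1 / 77) = 1. Collecting the sign factors: -1.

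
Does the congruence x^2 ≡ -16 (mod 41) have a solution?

Pull out -1: (-16/41) = (-1/41)·(16/41). Since 41 ≡ 1 (mod 4), (-1/41) = +1. Now have (16/41).
Factor out 2: 16 = 2^4. Since 41 ≡ 1 (mod 8), (2/41) = +1, and (2/41)^4 = +1. Now have (1/41).
(1/41) = 1. Collecting the sign factors: 1.
The Legendre symbol is 1, so x^2 ≡ -16 (mod 41) has solution.

yes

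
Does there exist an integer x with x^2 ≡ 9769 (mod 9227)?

no

(9769/9227)
  = (542/9227)    [9769 ≡ 542 mod 9227]
  = -(271/9227)    [9227 ≡ 3 mod 8 ⇒ (2/9227) = -1]
  = (9227/271)    [QR: both ≡ 3 mod 4, sign flips]
  = (13/271)    [9227 ≡ 13 mod 271]
  = (271/13)    [QR: 13 ≡ 1 mod 4, sign kept]
  = (11/13)    [271 ≡ 11 mod 13]
  = (13/11)    [QR: 13 ≡ 1 mod 4, sign kept]
  = (2/11)    [13 ≡ 2 mod 11]
  = -(1/11)    [11 ≡ 3 mod 8 ⇒ (2/11) = -1]
  = -1    [(1/11) = 1]
The Legendre symbol is -1, so x^2 ≡ 9769 (mod 9227) has no solution.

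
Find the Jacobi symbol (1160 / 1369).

(1160 / 1369)
  = (145 / 1369)    [1369 ≡ 1 mod 8 ⇒ (2 / 1369)^3 = +1]
  = (1369 / 145)    [QR: 145 ≡ 1 mod 4, sign kept]
  = (64 / 145)    [1369 ≡ 64 mod 145]
  = (1 / 145)    [145 ≡ 1 mod 8 ⇒ (2 / 145)^6 = +1]
  = 1    [(1 / 145) = 1]

1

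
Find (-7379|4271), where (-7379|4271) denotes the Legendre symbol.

(-7379|4271)
  = -(7379|4271)    [4271 ≡ 3 mod 4 ⇒ (-1|4271) = -1]
  = -(3108|4271)    [7379 ≡ 3108 mod 4271]
  = -(777|4271)    [4271 ≡ 7 mod 8 ⇒ (2|4271)^2 = +1]
  = -(4271|777)    [QR: 777 ≡ 1 mod 4, sign kept]
  = -(386|777)    [4271 ≡ 386 mod 777]
  = -(193|777)    [777 ≡ 1 mod 8 ⇒ (2|777) = +1]
  = -(777|193)    [QR: 193 ≡ 1 mod 4, sign kept]
  = -(5|193)    [777 ≡ 5 mod 193]
  = -(193|5)    [QR: 5 ≡ 1 mod 4, sign kept]
  = -(3|5)    [193 ≡ 3 mod 5]
  = -(5|3)    [QR: 5 ≡ 1 mod 4, sign kept]
  = -(2|3)    [5 ≡ 2 mod 3]
  = (1|3)    [3 ≡ 3 mod 8 ⇒ (2|3) = -1]
  = 1    [(1|3) = 1]

1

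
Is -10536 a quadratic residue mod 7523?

Pull out -1: (-10536/7523) = (-1/7523)·(10536/7523). Since 7523 ≡ 3 (mod 4), (-1/7523) = -1. Now have -(10536/7523).
Reduce the numerator: 10536 ≡ 3013 (mod 7523), so (10536/7523) = (3013/7523).
3013 ≡ 1 (mod 4), so quadratic reciprocity gives (3013/7523) = (7523/3013). Reduce: 7523 ≡ 1497 (mod 3013). Now have -(1497/3013).
1497 ≡ 1 (mod 4), so quadratic reciprocity gives (1497/3013) = (3013/1497). Reduce: 3013 ≡ 19 (mod 1497). Now have -(19/1497).
1497 ≡ 1 (mod 4), so quadratic reciprocity gives (19/1497) = (1497/19). Reduce: 1497 ≡ 15 (mod 19). Now have -(15/19).
Both 15 ≡ 3 and 19 ≡ 3 (mod 4), so reciprocity gives (15/19) = -(19/15). Reduce: 19 ≡ 4 (mod 15). Now have (4/15).
Factor out 2: 4 = 2^2. Since 15 ≡ 7 (mod 8), (2/15) = +1, and (2/15)^2 = +1. Now have (1/15).
(1/15) = 1. Collecting the sign factors: 1.
(-10536/7523) = 1, and 7523 is prime, so -10536 is a quadratic residue mod 7523.

yes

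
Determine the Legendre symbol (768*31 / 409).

By multiplicativity, (768·31 / 409) = (768 / 409)·(31 / 409).
First factor (768 / 409):
(768 / 409)
  = (359 / 409)    [768 ≡ 359 mod 409]
  = (409 / 359)    [QR: 409 ≡ 1 mod 4, sign kept]
  = (50 / 359)    [409 ≡ 50 mod 359]
  = (25 / 359)    [359 ≡ 7 mod 8 ⇒ (2 / 359) = +1]
  = (359 / 25)    [QR: 25 ≡ 1 mod 4, sign kept]
  = (9 / 25)    [359 ≡ 9 mod 25]
  = (25 / 9)    [QR: 9 ≡ 1 mod 4, sign kept]
  = (7 / 9)    [25 ≡ 7 mod 9]
  = (9 / 7)    [QR: 9 ≡ 1 mod 4, sign kept]
  = (2 / 7)    [9 ≡ 2 mod 7]
  = (1 / 7)    [7 ≡ 7 mod 8 ⇒ (2 / 7) = +1]
  = 1    [(1 / 7) = 1]
Second factor (31 / 409):
(31 / 409)
  = (409 / 31)    [QR: 409 ≡ 1 mod 4, sign kept]
  = (6 / 31)    [409 ≡ 6 mod 31]
  = (3 / 31)    [31 ≡ 7 mod 8 ⇒ (2 / 31) = +1]
  = -(31 / 3)    [QR: both ≡ 3 mod 4, sign flips]
  = -(1 / 3)    [31 ≡ 1 mod 3]
  = -1    [(1 / 3) = 1]
Product: (1)·(-1) = -1.

-1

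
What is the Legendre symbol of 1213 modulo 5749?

-1

1213 ≡ 1 (mod 4), so quadratic reciprocity gives (1213|5749) = (5749|1213). Reduce: 5749 ≡ 897 (mod 1213). Now have (897|1213).
897 ≡ 1 (mod 4), so quadratic reciprocity gives (897|1213) = (1213|897). Reduce: 1213 ≡ 316 (mod 897). Now have (316|897).
Factor out 2: 316 = 2^2·79. Since 897 ≡ 1 (mod 8), (2|897) = +1, and (2|897)^2 = +1. Now have (79|897).
897 ≡ 1 (mod 4), so quadratic reciprocity gives (79|897) = (897|79). Reduce: 897 ≡ 28 (mod 79). Now have (28|79).
Factor out 2: 28 = 2^2·7. Since 79 ≡ 7 (mod 8), (2|79) = +1, and (2|79)^2 = +1. Now have (7|79).
Both 7 ≡ 3 and 79 ≡ 3 (mod 4), so reciprocity gives (7|79) = -(79|7). Reduce: 79 ≡ 2 (mod 7). Now have -(2|7).
Factor out 2: 2 = 2. Since 7 ≡ 7 (mod 8), (2|7) = +1. Now have -(1|7).
(1|7) = 1. Collecting the sign factors: -1.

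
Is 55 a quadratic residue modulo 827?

no

Both 55 ≡ 3 and 827 ≡ 3 (mod 4), so reciprocity gives (55/827) = -(827/55). Reduce: 827 ≡ 2 (mod 55). Now have -(2/55).
Factor out 2: 2 = 2. Since 55 ≡ 7 (mod 8), (2/55) = +1. Now have -(1/55).
(1/55) = 1. Collecting the sign factors: -1.
(55/827) = -1, and 827 is prime, so 55 is not a quadratic residue mod 827.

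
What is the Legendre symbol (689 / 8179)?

-1

689 ≡ 1 (mod 4), so quadratic reciprocity gives (689 / 8179) = (8179 / 689). Reduce: 8179 ≡ 600 (mod 689). Now have (600 / 689).
Factor out 2: 600 = 2^3·75. Since 689 ≡ 1 (mod 8), (2 / 689) = +1, and (2 / 689)^3 = +1. Now have (75 / 689).
689 ≡ 1 (mod 4), so quadratic reciprocity gives (75 / 689) = (689 / 75). Reduce: 689 ≡ 14 (mod 75). Now have (14 / 75).
Factor out 2: 14 = 2·7. Since 75 ≡ 3 (mod 8), (2 / 75) = -1. Now have -(7 / 75).
Both 7 ≡ 3 and 75 ≡ 3 (mod 4), so reciprocity gives (7 / 75) = -(75 / 7). Reduce: 75 ≡ 5 (mod 7). Now have (5 / 7).
5 ≡ 1 (mod 4), so quadratic reciprocity gives (5 / 7) = (7 / 5). Reduce: 7 ≡ 2 (mod 5). Now have (2 / 5).
Factor out 2: 2 = 2. Since 5 ≡ 5 (mod 8), (2 / 5) = -1. Now have -(1 / 5).
(1 / 5) = 1. Collecting the sign factors: -1.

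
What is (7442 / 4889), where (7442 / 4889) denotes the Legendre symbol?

1

(7442 / 4889)
  = (2553 / 4889)    [7442 ≡ 2553 mod 4889]
  = (4889 / 2553)    [QR: 2553 ≡ 1 mod 4, sign kept]
  = (2336 / 2553)    [4889 ≡ 2336 mod 2553]
  = (73 / 2553)    [2553 ≡ 1 mod 8 ⇒ (2 / 2553)^5 = +1]
  = (2553 / 73)    [QR: 73 ≡ 1 mod 4, sign kept]
  = (71 / 73)    [2553 ≡ 71 mod 73]
  = (73 / 71)    [QR: 73 ≡ 1 mod 4, sign kept]
  = (2 / 71)    [73 ≡ 2 mod 71]
  = (1 / 71)    [71 ≡ 7 mod 8 ⇒ (2 / 71) = +1]
  = 1    [(1 / 71) = 1]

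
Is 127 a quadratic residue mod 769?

769 ≡ 1 (mod 4), so quadratic reciprocity gives (127/769) = (769/127). Reduce: 769 ≡ 7 (mod 127). Now have (7/127).
Both 7 ≡ 3 and 127 ≡ 3 (mod 4), so reciprocity gives (7/127) = -(127/7). Reduce: 127 ≡ 1 (mod 7). Now have -(1/7).
(1/7) = 1. Collecting the sign factors: -1.
(127/769) = -1, and 769 is prime, so 127 is not a quadratic residue mod 769.

no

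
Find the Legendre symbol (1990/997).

1

(1990/997)
  = (993/997)    [1990 ≡ 993 mod 997]
  = (997/993)    [QR: 993 ≡ 1 mod 4, sign kept]
  = (4/993)    [997 ≡ 4 mod 993]
  = (1/993)    [993 ≡ 1 mod 8 ⇒ (2/993)^2 = +1]
  = 1    [(1/993) = 1]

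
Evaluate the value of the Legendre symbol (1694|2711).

Factor out 2: 1694 = 2·847. Since 2711 ≡ 7 (mod 8), (2|2711) = +1. Now have (847|2711).
Both 847 ≡ 3 and 2711 ≡ 3 (mod 4), so reciprocity gives (847|2711) = -(2711|847). Reduce: 2711 ≡ 170 (mod 847). Now have -(170|847).
Factor out 2: 170 = 2·85. Since 847 ≡ 7 (mod 8), (2|847) = +1. Now have -(85|847).
85 ≡ 1 (mod 4), so quadratic reciprocity gives (85|847) = (847|85). Reduce: 847 ≡ 82 (mod 85). Now have -(82|85).
Factor out 2: 82 = 2·41. Since 85 ≡ 5 (mod 8), (2|85) = -1. Now have (41|85).
41 ≡ 1 (mod 4), so quadratic reciprocity gives (41|85) = (85|41). Reduce: 85 ≡ 3 (mod 41). Now have (3|41).
41 ≡ 1 (mod 4), so quadratic reciprocity gives (3|41) = (41|3). Reduce: 41 ≡ 2 (mod 3). Now have (2|3).
Factor out 2: 2 = 2. Since 3 ≡ 3 (mod 8), (2|3) = -1. Now have -(1|3).
(1|3) = 1. Collecting the sign factors: -1.

-1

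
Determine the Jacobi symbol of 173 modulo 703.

-1

(173/703)
  = (703/173)    [QR: 173 ≡ 1 mod 4, sign kept]
  = (11/173)    [703 ≡ 11 mod 173]
  = (173/11)    [QR: 173 ≡ 1 mod 4, sign kept]
  = (8/11)    [173 ≡ 8 mod 11]
  = -(1/11)    [11 ≡ 3 mod 8 ⇒ (2/11)^3 = -1]
  = -1    [(1/11) = 1]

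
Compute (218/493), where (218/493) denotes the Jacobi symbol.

(218/493)
  = -(109/493)    [493 ≡ 5 mod 8 ⇒ (2/493) = -1]
  = -(493/109)    [QR: 109 ≡ 1 mod 4, sign kept]
  = -(57/109)    [493 ≡ 57 mod 109]
  = -(109/57)    [QR: 57 ≡ 1 mod 4, sign kept]
  = -(52/57)    [109 ≡ 52 mod 57]
  = -(13/57)    [57 ≡ 1 mod 8 ⇒ (2/57)^2 = +1]
  = -(57/13)    [QR: 13 ≡ 1 mod 4, sign kept]
  = -(5/13)    [57 ≡ 5 mod 13]
  = -(13/5)    [QR: 5 ≡ 1 mod 4, sign kept]
  = -(3/5)    [13 ≡ 3 mod 5]
  = -(5/3)    [QR: 5 ≡ 1 mod 4, sign kept]
  = -(2/3)    [5 ≡ 2 mod 3]
  = (1/3)    [3 ≡ 3 mod 8 ⇒ (2/3) = -1]
  = 1    [(1/3) = 1]

1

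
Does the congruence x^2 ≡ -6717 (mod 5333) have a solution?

yes

Pull out -1: (-6717/5333) = (-1/5333)·(6717/5333). Since 5333 ≡ 1 (mod 4), (-1/5333) = +1. Now have (6717/5333).
Reduce the numerator: 6717 ≡ 1384 (mod 5333), so (6717/5333) = (1384/5333).
Factor out 2: 1384 = 2^3·173. Since 5333 ≡ 5 (mod 8), (2/5333) = -1, and (2/5333)^3 = -1. Now have -(173/5333).
173 ≡ 1 (mod 4), so quadratic reciprocity gives (173/5333) = (5333/173). Reduce: 5333 ≡ 143 (mod 173). Now have -(143/173).
173 ≡ 1 (mod 4), so quadratic reciprocity gives (143/173) = (173/143). Reduce: 173 ≡ 30 (mod 143). Now have -(30/143).
Factor out 2: 30 = 2·15. Since 143 ≡ 7 (mod 8), (2/143) = +1. Now have -(15/143).
Both 15 ≡ 3 and 143 ≡ 3 (mod 4), so reciprocity gives (15/143) = -(143/15). Reduce: 143 ≡ 8 (mod 15). Now have (8/15).
Factor out 2: 8 = 2^3. Since 15 ≡ 7 (mod 8), (2/15) = +1, and (2/15)^3 = +1. Now have (1/15).
(1/15) = 1. Collecting the sign factors: 1.
(-6717/5333) = 1, and 5333 is prime, so -6717 is a quadratic residue mod 5333.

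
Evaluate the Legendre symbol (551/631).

Both 551 ≡ 3 and 631 ≡ 3 (mod 4), so reciprocity gives (551/631) = -(631/551). Reduce: 631 ≡ 80 (mod 551). Now have -(80/551).
Factor out 2: 80 = 2^4·5. Since 551 ≡ 7 (mod 8), (2/551) = +1, and (2/551)^4 = +1. Now have -(5/551).
5 ≡ 1 (mod 4), so quadratic reciprocity gives (5/551) = (551/5). Reduce: 551 ≡ 1 (mod 5). Now have -(1/5).
(1/5) = 1. Collecting the sign factors: -1.

-1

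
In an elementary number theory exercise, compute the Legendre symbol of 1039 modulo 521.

Reduce the numerator: 1039 ≡ 518 (mod 521), so (1039/521) = (518/521).
Factor out 2: 518 = 2·259. Since 521 ≡ 1 (mod 8), (2/521) = +1. Now have (259/521).
521 ≡ 1 (mod 4), so quadratic reciprocity gives (259/521) = (521/259). Reduce: 521 ≡ 3 (mod 259). Now have (3/259).
Both 3 ≡ 3 and 259 ≡ 3 (mod 4), so reciprocity gives (3/259) = -(259/3). Reduce: 259 ≡ 1 (mod 3). Now have -(1/3).
(1/3) = 1. Collecting the sign factors: -1.

-1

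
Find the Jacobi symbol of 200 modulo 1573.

-1

(200 / 1573)
  = -(25 / 1573)    [1573 ≡ 5 mod 8 ⇒ (2 / 1573)^3 = -1]
  = -(1573 / 25)    [QR: 25 ≡ 1 mod 4, sign kept]
  = -(23 / 25)    [1573 ≡ 23 mod 25]
  = -(25 / 23)    [QR: 25 ≡ 1 mod 4, sign kept]
  = -(2 / 23)    [25 ≡ 2 mod 23]
  = -(1 / 23)    [23 ≡ 7 mod 8 ⇒ (2 / 23) = +1]
  = -1    [(1 / 23) = 1]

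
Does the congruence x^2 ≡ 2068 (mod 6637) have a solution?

no

Factor out 2: 2068 = 2^2·517. Since 6637 ≡ 5 (mod 8), (2|6637) = -1, and (2|6637)^2 = +1. Now have (517|6637).
517 ≡ 1 (mod 4), so quadratic reciprocity gives (517|6637) = (6637|517). Reduce: 6637 ≡ 433 (mod 517). Now have (433|517).
433 ≡ 1 (mod 4), so quadratic reciprocity gives (433|517) = (517|433). Reduce: 517 ≡ 84 (mod 433). Now have (84|433).
Factor out 2: 84 = 2^2·21. Since 433 ≡ 1 (mod 8), (2|433) = +1, and (2|433)^2 = +1. Now have (21|433).
21 ≡ 1 (mod 4), so quadratic reciprocity gives (21|433) = (433|21). Reduce: 433 ≡ 13 (mod 21). Now have (13|21).
13 ≡ 1 (mod 4), so quadratic reciprocity gives (13|21) = (21|13). Reduce: 21 ≡ 8 (mod 13). Now have (8|13).
Factor out 2: 8 = 2^3. Since 13 ≡ 5 (mod 8), (2|13) = -1, and (2|13)^3 = -1. Now have -(1|13).
(1|13) = 1. Collecting the sign factors: -1.
(2068|6637) = -1, and 6637 is prime, so 2068 is not a quadratic residue mod 6637.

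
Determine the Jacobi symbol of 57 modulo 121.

1

57 ≡ 1 (mod 4), so quadratic reciprocity gives (57/121) = (121/57). Reduce: 121 ≡ 7 (mod 57). Now have (7/57).
57 ≡ 1 (mod 4), so quadratic reciprocity gives (7/57) = (57/7). Reduce: 57 ≡ 1 (mod 7). Now have (1/7).
(1/7) = 1. Collecting the sign factors: 1.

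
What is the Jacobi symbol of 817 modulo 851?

817 ≡ 1 (mod 4), so quadratic reciprocity gives (817 / 851) = (851 / 817). Reduce: 851 ≡ 34 (mod 817). Now have (34 / 817).
Factor out 2: 34 = 2·17. Since 817 ≡ 1 (mod 8), (2 / 817) = +1. Now have (17 / 817).
17 ≡ 1 (mod 4), so quadratic reciprocity gives (17 / 817) = (817 / 17). Reduce: 817 ≡ 1 (mod 17). Now have (1 / 17).
(1 / 17) = 1. Collecting the sign factors: 1.

1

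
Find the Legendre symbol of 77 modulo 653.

1

(77|653)
  = (653|77)    [QR: 77 ≡ 1 mod 4, sign kept]
  = (37|77)    [653 ≡ 37 mod 77]
  = (77|37)    [QR: 37 ≡ 1 mod 4, sign kept]
  = (3|37)    [77 ≡ 3 mod 37]
  = (37|3)    [QR: 37 ≡ 1 mod 4, sign kept]
  = (1|3)    [37 ≡ 1 mod 3]
  = 1    [(1|3) = 1]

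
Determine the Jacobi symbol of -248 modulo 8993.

-1

Reduce the numerator: -248 ≡ 8745 (mod 8993), so (-248 / 8993) = (8745 / 8993).
8745 ≡ 1 (mod 4), so quadratic reciprocity gives (8745 / 8993) = (8993 / 8745). Reduce: 8993 ≡ 248 (mod 8745). Now have (248 / 8745).
Factor out 2: 248 = 2^3·31. Since 8745 ≡ 1 (mod 8), (2 / 8745) = +1, and (2 / 8745)^3 = +1. Now have (31 / 8745).
8745 ≡ 1 (mod 4), so quadratic reciprocity gives (31 / 8745) = (8745 / 31). Reduce: 8745 ≡ 3 (mod 31). Now have (3 / 31).
Both 3 ≡ 3 and 31 ≡ 3 (mod 4), so reciprocity gives (3 / 31) = -(31 / 3). Reduce: 31 ≡ 1 (mod 3). Now have -(1 / 3).
(1 / 3) = 1. Collecting the sign factors: -1.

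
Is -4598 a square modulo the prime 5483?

no

Pull out -1: (-4598|5483) = (-1|5483)·(4598|5483). Since 5483 ≡ 3 (mod 4), (-1|5483) = -1. Now have -(4598|5483).
Factor out 2: 4598 = 2·2299. Since 5483 ≡ 3 (mod 8), (2|5483) = -1. Now have (2299|5483).
Both 2299 ≡ 3 and 5483 ≡ 3 (mod 4), so reciprocity gives (2299|5483) = -(5483|2299). Reduce: 5483 ≡ 885 (mod 2299). Now have -(885|2299).
885 ≡ 1 (mod 4), so quadratic reciprocity gives (885|2299) = (2299|885). Reduce: 2299 ≡ 529 (mod 885). Now have -(529|885).
529 ≡ 1 (mod 4), so quadratic reciprocity gives (529|885) = (885|529). Reduce: 885 ≡ 356 (mod 529). Now have -(356|529).
Factor out 2: 356 = 2^2·89. Since 529 ≡ 1 (mod 8), (2|529) = +1, and (2|529)^2 = +1. Now have -(89|529).
89 ≡ 1 (mod 4), so quadratic reciprocity gives (89|529) = (529|89). Reduce: 529 ≡ 84 (mod 89). Now have -(84|89).
Factor out 2: 84 = 2^2·21. Since 89 ≡ 1 (mod 8), (2|89) = +1, and (2|89)^2 = +1. Now have -(21|89).
21 ≡ 1 (mod 4), so quadratic reciprocity gives (21|89) = (89|21). Reduce: 89 ≡ 5 (mod 21). Now have -(5|21).
5 ≡ 1 (mod 4), so quadratic reciprocity gives (5|21) = (21|5). Reduce: 21 ≡ 1 (mod 5). Now have -(1|5).
(1|5) = 1. Collecting the sign factors: -1.
(-4598|5483) = -1, and 5483 is prime, so -4598 is not a quadratic residue mod 5483.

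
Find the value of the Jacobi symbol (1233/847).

1

(1233/847)
  = (386/847)    [1233 ≡ 386 mod 847]
  = (193/847)    [847 ≡ 7 mod 8 ⇒ (2/847) = +1]
  = (847/193)    [QR: 193 ≡ 1 mod 4, sign kept]
  = (75/193)    [847 ≡ 75 mod 193]
  = (193/75)    [QR: 193 ≡ 1 mod 4, sign kept]
  = (43/75)    [193 ≡ 43 mod 75]
  = -(75/43)    [QR: both ≡ 3 mod 4, sign flips]
  = -(32/43)    [75 ≡ 32 mod 43]
  = (1/43)    [43 ≡ 3 mod 8 ⇒ (2/43)^5 = -1]
  = 1    [(1/43) = 1]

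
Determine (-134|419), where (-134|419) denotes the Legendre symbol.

Reduce the numerator: -134 ≡ 285 (mod 419), so (-134|419) = (285|419).
285 ≡ 1 (mod 4), so quadratic reciprocity gives (285|419) = (419|285). Reduce: 419 ≡ 134 (mod 285). Now have (134|285).
Factor out 2: 134 = 2·67. Since 285 ≡ 5 (mod 8), (2|285) = -1. Now have -(67|285).
285 ≡ 1 (mod 4), so quadratic reciprocity gives (67|285) = (285|67). Reduce: 285 ≡ 17 (mod 67). Now have -(17|67).
17 ≡ 1 (mod 4), so quadratic reciprocity gives (17|67) = (67|17). Reduce: 67 ≡ 16 (mod 17). Now have -(16|17).
Factor out 2: 16 = 2^4. Since 17 ≡ 1 (mod 8), (2|17) = +1, and (2|17)^4 = +1. Now have -(1|17).
(1|17) = 1. Collecting the sign factors: -1.

-1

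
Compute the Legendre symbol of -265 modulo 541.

(-265/541)
  = (276/541)    [-265 ≡ 276 mod 541]
  = (69/541)    [541 ≡ 5 mod 8 ⇒ (2/541)^2 = +1]
  = (541/69)    [QR: 69 ≡ 1 mod 4, sign kept]
  = (58/69)    [541 ≡ 58 mod 69]
  = -(29/69)    [69 ≡ 5 mod 8 ⇒ (2/69) = -1]
  = -(69/29)    [QR: 29 ≡ 1 mod 4, sign kept]
  = -(11/29)    [69 ≡ 11 mod 29]
  = -(29/11)    [QR: 29 ≡ 1 mod 4, sign kept]
  = -(7/11)    [29 ≡ 7 mod 11]
  = (11/7)    [QR: both ≡ 3 mod 4, sign flips]
  = (4/7)    [11 ≡ 4 mod 7]
  = (1/7)    [7 ≡ 7 mod 8 ⇒ (2/7)^2 = +1]
  = 1    [(1/7) = 1]

1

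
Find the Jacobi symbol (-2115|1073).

1

(-2115|1073)
  = (2115|1073)    [1073 ≡ 1 mod 4 ⇒ (-1|1073) = +1]
  = (1042|1073)    [2115 ≡ 1042 mod 1073]
  = (521|1073)    [1073 ≡ 1 mod 8 ⇒ (2|1073) = +1]
  = (1073|521)    [QR: 521 ≡ 1 mod 4, sign kept]
  = (31|521)    [1073 ≡ 31 mod 521]
  = (521|31)    [QR: 521 ≡ 1 mod 4, sign kept]
  = (25|31)    [521 ≡ 25 mod 31]
  = (31|25)    [QR: 25 ≡ 1 mod 4, sign kept]
  = (6|25)    [31 ≡ 6 mod 25]
  = (3|25)    [25 ≡ 1 mod 8 ⇒ (2|25) = +1]
  = (25|3)    [QR: 25 ≡ 1 mod 4, sign kept]
  = (1|3)    [25 ≡ 1 mod 3]
  = 1    [(1|3) = 1]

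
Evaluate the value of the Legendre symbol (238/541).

1

(238/541)
  = -(119/541)    [541 ≡ 5 mod 8 ⇒ (2/541) = -1]
  = -(541/119)    [QR: 541 ≡ 1 mod 4, sign kept]
  = -(65/119)    [541 ≡ 65 mod 119]
  = -(119/65)    [QR: 65 ≡ 1 mod 4, sign kept]
  = -(54/65)    [119 ≡ 54 mod 65]
  = -(27/65)    [65 ≡ 1 mod 8 ⇒ (2/65) = +1]
  = -(65/27)    [QR: 65 ≡ 1 mod 4, sign kept]
  = -(11/27)    [65 ≡ 11 mod 27]
  = (27/11)    [QR: both ≡ 3 mod 4, sign flips]
  = (5/11)    [27 ≡ 5 mod 11]
  = (11/5)    [QR: 5 ≡ 1 mod 4, sign kept]
  = (1/5)    [11 ≡ 1 mod 5]
  = 1    [(1/5) = 1]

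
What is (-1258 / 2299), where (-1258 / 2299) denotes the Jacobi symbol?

Pull out -1: (-1258 / 2299) = (-1 / 2299)·(1258 / 2299). Since 2299 ≡ 3 (mod 4), (-1 / 2299) = -1. Now have -(1258 / 2299).
Factor out 2: 1258 = 2·629. Since 2299 ≡ 3 (mod 8), (2 / 2299) = -1. Now have (629 / 2299).
629 ≡ 1 (mod 4), so quadratic reciprocity gives (629 / 2299) = (2299 / 629). Reduce: 2299 ≡ 412 (mod 629). Now have (412 / 629).
Factor out 2: 412 = 2^2·103. Since 629 ≡ 5 (mod 8), (2 / 629) = -1, and (2 / 629)^2 = +1. Now have (103 / 629).
629 ≡ 1 (mod 4), so quadratic reciprocity gives (103 / 629) = (629 / 103). Reduce: 629 ≡ 11 (mod 103). Now have (11 / 103).
Both 11 ≡ 3 and 103 ≡ 3 (mod 4), so reciprocity gives (11 / 103) = -(103 / 11). Reduce: 103 ≡ 4 (mod 11). Now have -(4 / 11).
Factor out 2: 4 = 2^2. Since 11 ≡ 3 (mod 8), (2 / 11) = -1, and (2 / 11)^2 = +1. Now have -(1 / 11).
(1 / 11) = 1. Collecting the sign factors: -1.

-1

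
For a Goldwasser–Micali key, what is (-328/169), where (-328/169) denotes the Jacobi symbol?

1

Pull out -1: (-328/169) = (-1/169)·(328/169). Since 169 ≡ 1 (mod 4), (-1/169) = +1. Now have (328/169).
Reduce the numerator: 328 ≡ 159 (mod 169), so (328/169) = (159/169).
169 ≡ 1 (mod 4), so quadratic reciprocity gives (159/169) = (169/159). Reduce: 169 ≡ 10 (mod 159). Now have (10/159).
Factor out 2: 10 = 2·5. Since 159 ≡ 7 (mod 8), (2/159) = +1. Now have (5/159).
5 ≡ 1 (mod 4), so quadratic reciprocity gives (5/159) = (159/5). Reduce: 159 ≡ 4 (mod 5). Now have (4/5).
Factor out 2: 4 = 2^2. Since 5 ≡ 5 (mod 8), (2/5) = -1, and (2/5)^2 = +1. Now have (1/5).
(1/5) = 1. Collecting the sign factors: 1.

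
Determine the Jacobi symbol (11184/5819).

Reduce the numerator: 11184 ≡ 5365 (mod 5819), so (11184/5819) = (5365/5819).
5365 ≡ 1 (mod 4), so quadratic reciprocity gives (5365/5819) = (5819/5365). Reduce: 5819 ≡ 454 (mod 5365). Now have (454/5365).
Factor out 2: 454 = 2·227. Since 5365 ≡ 5 (mod 8), (2/5365) = -1. Now have -(227/5365).
5365 ≡ 1 (mod 4), so quadratic reciprocity gives (227/5365) = (5365/227). Reduce: 5365 ≡ 144 (mod 227). Now have -(144/227).
Factor out 2: 144 = 2^4·9. Since 227 ≡ 3 (mod 8), (2/227) = -1, and (2/227)^4 = +1. Now have -(9/227).
9 ≡ 1 (mod 4), so quadratic reciprocity gives (9/227) = (227/9). Reduce: 227 ≡ 2 (mod 9). Now have -(2/9).
Factor out 2: 2 = 2. Since 9 ≡ 1 (mod 8), (2/9) = +1. Now have -(1/9).
(1/9) = 1. Collecting the sign factors: -1.

-1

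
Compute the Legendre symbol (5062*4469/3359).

-1

By multiplicativity, (5062·4469/3359) = (5062/3359)·(4469/3359).
First factor (5062/3359):
(5062/3359)
  = (1703/3359)    [5062 ≡ 1703 mod 3359]
  = -(3359/1703)    [QR: both ≡ 3 mod 4, sign flips]
  = -(1656/1703)    [3359 ≡ 1656 mod 1703]
  = -(207/1703)    [1703 ≡ 7 mod 8 ⇒ (2/1703)^3 = +1]
  = (1703/207)    [QR: both ≡ 3 mod 4, sign flips]
  = (47/207)    [1703 ≡ 47 mod 207]
  = -(207/47)    [QR: both ≡ 3 mod 4, sign flips]
  = -(19/47)    [207 ≡ 19 mod 47]
  = (47/19)    [QR: both ≡ 3 mod 4, sign flips]
  = (9/19)    [47 ≡ 9 mod 19]
  = (19/9)    [QR: 9 ≡ 1 mod 4, sign kept]
  = (1/9)    [19 ≡ 1 mod 9]
  = 1    [(1/9) = 1]
Second factor (4469/3359):
(4469/3359)
  = (1110/3359)    [4469 ≡ 1110 mod 3359]
  = (555/3359)    [3359 ≡ 7 mod 8 ⇒ (2/3359) = +1]
  = -(3359/555)    [QR: both ≡ 3 mod 4, sign flips]
  = -(29/555)    [3359 ≡ 29 mod 555]
  = -(555/29)    [QR: 29 ≡ 1 mod 4, sign kept]
  = -(4/29)    [555 ≡ 4 mod 29]
  = -(1/29)    [29 ≡ 5 mod 8 ⇒ (2/29)^2 = +1]
  = -1    [(1/29) = 1]
Product: (1)·(-1) = -1.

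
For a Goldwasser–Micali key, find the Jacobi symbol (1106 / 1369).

1

Factor out 2: 1106 = 2·553. Since 1369 ≡ 1 (mod 8), (2 / 1369) = +1. Now have (553 / 1369).
553 ≡ 1 (mod 4), so quadratic reciprocity gives (553 / 1369) = (1369 / 553). Reduce: 1369 ≡ 263 (mod 553). Now have (263 / 553).
553 ≡ 1 (mod 4), so quadratic reciprocity gives (263 / 553) = (553 / 263). Reduce: 553 ≡ 27 (mod 263). Now have (27 / 263).
Both 27 ≡ 3 and 263 ≡ 3 (mod 4), so reciprocity gives (27 / 263) = -(263 / 27). Reduce: 263 ≡ 20 (mod 27). Now have -(20 / 27).
Factor out 2: 20 = 2^2·5. Since 27 ≡ 3 (mod 8), (2 / 27) = -1, and (2 / 27)^2 = +1. Now have -(5 / 27).
5 ≡ 1 (mod 4), so quadratic reciprocity gives (5 / 27) = (27 / 5). Reduce: 27 ≡ 2 (mod 5). Now have -(2 / 5).
Factor out 2: 2 = 2. Since 5 ≡ 5 (mod 8), (2 / 5) = -1. Now have (1 / 5).
(1 / 5) = 1. Collecting the sign factors: 1.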